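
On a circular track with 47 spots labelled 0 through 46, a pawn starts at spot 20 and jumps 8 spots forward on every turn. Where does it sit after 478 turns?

37

478·8 = 3824.
3824 − 81·47 = 17, so 3824 ≡ 17 (mod 47).
(20 + 17) mod 47 = 37.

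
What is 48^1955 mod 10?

2

Last digits of 8^n: 8, 4, 2, 6 (period 4).
1955 leaves remainder 3 on division by 4, so 48^1955 ends in 2.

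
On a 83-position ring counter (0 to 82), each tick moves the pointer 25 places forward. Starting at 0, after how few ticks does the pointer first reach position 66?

79

25⁻¹ ≡ 10 (mod 83) because 25·10 = 250 = 3·83 + 1.
So x ≡ 10·66 = 660 ≡ 79 (mod 83).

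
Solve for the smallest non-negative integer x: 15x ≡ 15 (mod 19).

1

The inverse of 15 mod 19 is 14 (since 15·14 = 210 ≡ 1).
So x ≡ 14·15 = 210 ≡ 1 (mod 19).
Check: 15·1 = 15 = 0·19 + 15.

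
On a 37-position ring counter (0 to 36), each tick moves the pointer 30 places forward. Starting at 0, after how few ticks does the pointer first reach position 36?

16

The inverse of 30 mod 37 is 21 (since 30·21 = 630 ≡ 1).
So x ≡ 21·36 = 756 ≡ 16 (mod 37).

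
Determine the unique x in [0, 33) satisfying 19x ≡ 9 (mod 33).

The inverse of 19 mod 33 is 7 (since 19·7 = 133 ≡ 1).
Multiplying both sides by 7: x ≡ 7·9 = 63 ≡ 30 (mod 33).

30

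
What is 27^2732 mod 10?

Powers of 7 mod 10 repeat with period 4: 7, 9, 3, 1.
2732 leaves remainder 0 on division by 4, so 27^2732 ends in 1.

1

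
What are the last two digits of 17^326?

Square-and-reduce mod 100: 17^1≡17, 17^2≡89, 17^4≡21, 17^8≡41, 17^16≡81, 17^32≡61, 17^64≡21, 17^128≡41, 17^256≡81.
Since 326 = 2 + 4 + 64 + 256 in binary, 17^326 ≡ 89·21·21·81 ≡ 69 (mod 100).

69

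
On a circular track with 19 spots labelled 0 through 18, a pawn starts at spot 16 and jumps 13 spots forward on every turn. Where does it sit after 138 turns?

5

138·13 = 1794.
Dividing 1794 by 19 gives quotient 94 and remainder 8.
(16 + 8) mod 19 = 5.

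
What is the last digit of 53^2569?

Powers of 3 mod 10 repeat with period 4: 3, 9, 7, 1.
2569 mod 4 = 1, so the last digit matches 3^1 = 3.

3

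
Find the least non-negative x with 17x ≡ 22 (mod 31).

The inverse of 17 mod 31 is 11 (since 17·11 = 187 ≡ 1).
So x ≡ 11·22 = 242 ≡ 25 (mod 31).

25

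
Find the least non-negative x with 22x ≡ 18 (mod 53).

49

The inverse of 22 mod 53 is 41 (since 22·41 = 902 ≡ 1).
So x ≡ 41·18 = 738 ≡ 49 (mod 53).
Check: 22·49 = 1078 = 20·53 + 18.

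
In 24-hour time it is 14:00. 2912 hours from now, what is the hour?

2912 mod 24 = 8 (since 121·24 = 2904).
(14 + 8) mod 24 = 22.

22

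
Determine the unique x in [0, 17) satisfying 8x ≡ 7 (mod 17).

3

The inverse of 8 mod 17 is 15 (since 8·15 = 120 ≡ 1).
Multiplying both sides by 15: x ≡ 15·7 = 105 ≡ 3 (mod 17).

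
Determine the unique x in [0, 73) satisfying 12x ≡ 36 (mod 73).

12⁻¹ ≡ 67 (mod 73) because 12·67 = 804 = 11·73 + 1.
So x ≡ 67·36 = 2412 ≡ 3 (mod 73).
Check: 12·3 = 36 = 0·73 + 36.

3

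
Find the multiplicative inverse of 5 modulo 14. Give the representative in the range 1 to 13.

5·3 = 15 = 1·14 + 1, so 5⁻¹ ≡ 3 (mod 14).

3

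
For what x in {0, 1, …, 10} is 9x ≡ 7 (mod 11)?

9⁻¹ ≡ 5 (mod 11) because 9·5 = 45 = 4·11 + 1.
Multiplying both sides by 5: x ≡ 5·7 = 35 ≡ 2 (mod 11).

2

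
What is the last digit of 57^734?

9

Last digits of 7^n: 7, 9, 3, 1 (period 4).
734 mod 4 = 2, so the last digit matches 7^2 = 9.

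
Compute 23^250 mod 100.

By repeated squaring mod 100: 23^1≡23, 23^2≡29, 23^4≡41, 23^8≡81, 23^16≡61, 23^32≡21, 23^64≡41, 23^128≡81.
Since 250 = 2 + 8 + 16 + 32 + 64 + 128 in binary, 23^250 ≡ 29·81·61·21·41·81 ≡ 49 (mod 100).

49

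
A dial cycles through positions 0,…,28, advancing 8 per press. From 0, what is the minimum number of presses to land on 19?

The inverse of 8 mod 29 is 11 (since 8·11 = 88 ≡ 1).
So x ≡ 11·19 = 209 ≡ 6 (mod 29).
Check: 8·6 = 48 = 1·29 + 19.

6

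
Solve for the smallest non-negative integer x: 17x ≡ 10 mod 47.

31

The inverse of 17 mod 47 is 36 (since 17·36 = 612 ≡ 1).
Multiplying both sides by 36: x ≡ 36·10 = 360 ≡ 31 (mod 47).
Check: 17·31 = 527 = 11·47 + 10.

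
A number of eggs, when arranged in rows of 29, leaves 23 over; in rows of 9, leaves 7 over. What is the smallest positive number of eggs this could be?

x ≡ 7 (mod 9) gives x ∈ {7, 16, 25, 34, 43, 52}.
The first of these with x mod 29 = 23 is 52.

52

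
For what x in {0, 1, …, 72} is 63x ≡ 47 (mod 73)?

63⁻¹ ≡ 51 (mod 73) because 63·51 = 3213 = 44·73 + 1.
So x ≡ 51·47 = 2397 ≡ 61 (mod 73).
Check: 63·61 = 3843 = 52·73 + 47.

61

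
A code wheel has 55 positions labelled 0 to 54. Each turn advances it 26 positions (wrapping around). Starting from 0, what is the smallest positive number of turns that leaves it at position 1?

36

55 = 2·26 + 3
26 = 8·3 + 2
3 = 1·2 + 1
2 = 2·1 + 0
Back-substituting gives 26·36 ≡ 1 (mod 55).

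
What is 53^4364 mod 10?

Last digits of 3^n: 3, 9, 7, 1 (period 4).
4364 leaves remainder 0 on division by 4, so 53^4364 ends in 1.

1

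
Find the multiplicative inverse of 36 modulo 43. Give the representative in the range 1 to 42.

36·6 = 216 = 5·43 + 1, so 36⁻¹ ≡ 6 (mod 43).

6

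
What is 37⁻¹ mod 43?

7

43 = 1·37 + 6
37 = 6·6 + 1
6 = 6·1 + 0
Back-substituting gives 37·7 ≡ 1 (mod 43).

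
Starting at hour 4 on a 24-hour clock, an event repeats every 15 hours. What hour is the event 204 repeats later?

204·15 = 3060.
Dividing 3060 by 24 gives quotient 127 and remainder 12.
(4 + 12) mod 24 = 16.

16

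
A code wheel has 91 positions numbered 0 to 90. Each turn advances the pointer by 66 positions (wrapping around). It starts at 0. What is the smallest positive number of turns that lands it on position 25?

The inverse of 66 mod 91 is 40 (since 66·40 = 2640 ≡ 1).
Multiplying both sides by 40: x ≡ 40·25 = 1000 ≡ 90 (mod 91).

90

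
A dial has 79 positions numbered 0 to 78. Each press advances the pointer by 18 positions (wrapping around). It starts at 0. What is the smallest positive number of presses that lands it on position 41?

33

The inverse of 18 mod 79 is 22 (since 18·22 = 396 ≡ 1).
So x ≡ 22·41 = 902 ≡ 33 (mod 79).
Check: 18·33 = 594 = 7·79 + 41.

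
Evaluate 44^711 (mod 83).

70

Square-and-reduce mod 83: 44^1≡44, 44^2≡27, 44^4≡65, 44^8≡75, 44^16≡64, 44^32≡29, 44^64≡11, 44^128≡38, 44^256≡33, 44^512≡10.
711 = 1 + 2 + 4 + 64 + 128 + 512, so 44^711 ≡ 44·27·65·11·38·10 ≡ 70 (mod 83).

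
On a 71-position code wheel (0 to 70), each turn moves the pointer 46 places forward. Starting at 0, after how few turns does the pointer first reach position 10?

The inverse of 46 mod 71 is 17 (since 46·17 = 782 ≡ 1).
So x ≡ 17·10 = 170 ≡ 28 (mod 71).
Check: 46·28 = 1288 = 18·71 + 10.

28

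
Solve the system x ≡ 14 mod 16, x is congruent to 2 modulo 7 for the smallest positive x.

x ≡ 2 (mod 7) gives x ∈ {2, 9, 16, 23, 30}.
The first of these with x mod 16 = 14 is 30.

30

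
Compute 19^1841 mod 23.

Square-and-reduce mod 23: 19^1≡19, 19^2≡16, 19^4≡3, 19^8≡9, 19^16≡12, 19^32≡6, 19^64≡13, 19^128≡8, 19^256≡18, 19^512≡2, 19^1024≡4.
Since 1841 = 1 + 16 + 32 + 256 + 512 + 1024 in binary, 19^1841 ≡ 19·12·6·18·2·4 ≡ 20 (mod 23).

20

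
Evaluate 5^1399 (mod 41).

By repeated squaring mod 41: 5^1≡5, 5^2≡25, 5^4≡10, 5^8≡18, 5^16≡37, 5^32≡16, 5^64≡10, 5^128≡18, 5^256≡37, 5^512≡16, 5^1024≡10.
1399 = 1 + 2 + 4 + 16 + 32 + 64 + 256 + 1024, so 5^1399 ≡ 5·25·10·37·16·10·37·10 ≡ 33 (mod 41).

33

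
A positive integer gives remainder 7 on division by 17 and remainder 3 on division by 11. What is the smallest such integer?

x ≡ 3 (mod 11) gives x ∈ {3, 14, 25, 36, 47, 58}.
The first of these with x mod 17 = 7 is 58.

58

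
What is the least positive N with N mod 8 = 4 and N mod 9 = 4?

4

x ≡ 4 (mod 8) gives x ∈ {4}.
The first of these with x mod 9 = 4 is 4.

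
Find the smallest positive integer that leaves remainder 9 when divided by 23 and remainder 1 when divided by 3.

x ≡ 1 (mod 3) gives x ∈ {1, 4, 7, 10, 13, 16, 19, 22, …}.
The first of these with x mod 23 = 9 is 55.

55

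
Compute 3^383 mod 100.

27

Square-and-reduce mod 100: 3^1≡3, 3^2≡9, 3^4≡81, 3^8≡61, 3^16≡21, 3^32≡41, 3^64≡81, 3^128≡61, 3^256≡21.
Since 383 = 1 + 2 + 4 + 8 + 16 + 32 + 64 + 256 in binary, 3^383 ≡ 3·9·81·61·21·41·81·21 ≡ 27 (mod 100).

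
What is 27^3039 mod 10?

Last digits of 7^n: 7, 9, 3, 1 (period 4).
3039 mod 4 = 3, so the last digit matches 7^3 = 3.

3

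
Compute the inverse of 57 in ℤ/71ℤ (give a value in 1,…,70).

57·5 = 285 = 4·71 + 1, so 57⁻¹ ≡ 5 (mod 71).

5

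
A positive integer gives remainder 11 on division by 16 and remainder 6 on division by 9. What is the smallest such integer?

123

x ≡ 6 (mod 9) gives x ∈ {6, 15, 24, 33, 42, 51, 60, 69, …}.
The first of these with x mod 16 = 11 is 123.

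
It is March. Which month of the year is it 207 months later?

June

207 mod 12 = 3 (since 17·12 = 204).
March + 3 months → June.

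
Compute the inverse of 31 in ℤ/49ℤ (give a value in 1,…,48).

19

31·19 = 589 = 12·49 + 1, so 31⁻¹ ≡ 19 (mod 49).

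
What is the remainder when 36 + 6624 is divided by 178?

6624 = 37·178 + 38, so 6624 mod 178 = 38.
(36 + 38) mod 178 = 74.

74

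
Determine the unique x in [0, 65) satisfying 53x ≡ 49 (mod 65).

23

53⁻¹ ≡ 27 (mod 65) because 53·27 = 1431 = 22·65 + 1.
Multiplying both sides by 27: x ≡ 27·49 = 1323 ≡ 23 (mod 65).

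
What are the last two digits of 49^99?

49

Square-and-reduce mod 100: 49^1≡49, 49^2≡1, 49^4≡1, 49^8≡1, 49^16≡1, 49^32≡1, 49^64≡1.
99 = 1 + 2 + 32 + 64, so 49^99 ≡ 49·1·1·1 ≡ 49 (mod 100).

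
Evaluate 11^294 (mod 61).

60

By repeated squaring mod 61: 11^1≡11, 11^2≡60, 11^4≡1, 11^8≡1, 11^16≡1, 11^32≡1, 11^64≡1, 11^128≡1, 11^256≡1.
294 = 2 + 4 + 32 + 256, so 11^294 ≡ 60·1·1·1 ≡ 60 (mod 61).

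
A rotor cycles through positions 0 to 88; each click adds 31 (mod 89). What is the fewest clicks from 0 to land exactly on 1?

23

89 = 2·31 + 27
31 = 1·27 + 4
27 = 6·4 + 3
4 = 1·3 + 1
3 = 3·1 + 0
Back-substituting gives 31·23 ≡ 1 (mod 89).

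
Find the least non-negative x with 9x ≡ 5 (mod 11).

The inverse of 9 mod 11 is 5 (since 9·5 = 45 ≡ 1).
Multiplying both sides by 5: x ≡ 5·5 = 25 ≡ 3 (mod 11).

3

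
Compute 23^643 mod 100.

Successive squares of 23 mod 100: 23^1≡23, 23^2≡29, 23^4≡41, 23^8≡81, 23^16≡61, 23^32≡21, 23^64≡41, 23^128≡81, 23^256≡61, 23^512≡21.
Since 643 = 1 + 2 + 128 + 512 in binary, 23^643 ≡ 23·29·81·21 ≡ 67 (mod 100).

67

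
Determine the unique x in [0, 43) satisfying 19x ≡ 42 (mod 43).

The inverse of 19 mod 43 is 34 (since 19·34 = 646 ≡ 1).
So x ≡ 34·42 = 1428 ≡ 9 (mod 43).

9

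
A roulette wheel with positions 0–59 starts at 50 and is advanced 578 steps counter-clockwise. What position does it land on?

578 mod 60 = 38 (since 9·60 = 540).
(50 − 38) mod 60 = 12.

12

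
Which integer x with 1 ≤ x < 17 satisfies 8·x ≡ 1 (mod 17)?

15

17 = 2·8 + 1
8 = 8·1 + 0
Back-substituting gives 8·15 ≡ 1 (mod 17).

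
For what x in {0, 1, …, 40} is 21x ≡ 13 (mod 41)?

The inverse of 21 mod 41 is 2 (since 21·2 = 42 ≡ 1).
Multiplying both sides by 2: x ≡ 2·13 = 26 ≡ 26 (mod 41).
Check: 21·26 = 546 = 13·41 + 13.

26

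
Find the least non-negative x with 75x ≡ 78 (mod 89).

58

The inverse of 75 mod 89 is 19 (since 75·19 = 1425 ≡ 1).
So x ≡ 19·78 = 1482 ≡ 58 (mod 89).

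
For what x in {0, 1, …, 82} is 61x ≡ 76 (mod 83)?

72

61⁻¹ ≡ 49 (mod 83) because 61·49 = 2989 = 36·83 + 1.
So x ≡ 49·76 = 3724 ≡ 72 (mod 83).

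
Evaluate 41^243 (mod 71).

Successive squares of 41 mod 71: 41^1≡41, 41^2≡48, 41^4≡32, 41^8≡30, 41^16≡48, 41^32≡32, 41^64≡30, 41^128≡48.
243 = 1 + 2 + 16 + 32 + 64 + 128, so 41^243 ≡ 41·48·48·32·30·48 ≡ 34 (mod 71).

34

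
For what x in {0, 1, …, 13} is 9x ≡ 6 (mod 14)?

10

The inverse of 9 mod 14 is 11 (since 9·11 = 99 ≡ 1).
Multiplying both sides by 11: x ≡ 11·6 = 66 ≡ 10 (mod 14).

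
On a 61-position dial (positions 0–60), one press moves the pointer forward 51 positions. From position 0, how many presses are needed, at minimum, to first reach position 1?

51·6 = 306 = 5·61 + 1, so 51⁻¹ ≡ 6 (mod 61).

6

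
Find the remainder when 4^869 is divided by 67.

Square-and-reduce mod 67: 4^1≡4, 4^2≡16, 4^4≡55, 4^8≡10, 4^16≡33, 4^32≡17, 4^64≡21, 4^128≡39, 4^256≡47, 4^512≡65.
Since 869 = 1 + 4 + 32 + 64 + 256 + 512 in binary, 4^869 ≡ 4·55·17·21·47·65 ≡ 37 (mod 67).

37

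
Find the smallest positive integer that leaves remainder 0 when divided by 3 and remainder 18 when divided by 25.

18

Since 25·1 ≡ 1 (mod 3), take x = 18 + 25·((0−18)·1 mod 3) = 18 + 25·0 = 18.
Check: 18 mod 3 = 0, 18 mod 25 = 18.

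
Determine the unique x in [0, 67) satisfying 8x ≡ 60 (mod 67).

8⁻¹ ≡ 42 (mod 67) because 8·42 = 336 = 5·67 + 1.
Multiplying both sides by 42: x ≡ 42·60 = 2520 ≡ 41 (mod 67).

41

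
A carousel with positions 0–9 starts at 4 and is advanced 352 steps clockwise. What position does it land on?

352 − 35·10 = 2, so 352 ≡ 2 (mod 10).
(4 + 2) mod 10 = 6.

6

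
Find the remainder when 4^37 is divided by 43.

16

Square-and-reduce mod 43: 4^1≡4, 4^2≡16, 4^4≡41, 4^8≡4, 4^16≡16, 4^32≡41.
37 = 1 + 4 + 32, so 4^37 ≡ 4·41·41 ≡ 16 (mod 43).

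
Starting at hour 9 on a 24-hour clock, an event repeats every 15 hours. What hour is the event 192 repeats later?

9

192·15 = 2880.
2880 mod 24 = 0 (since 120·24 = 2880).
(9 + 0) mod 24 = 9.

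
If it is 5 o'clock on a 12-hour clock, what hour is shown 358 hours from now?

3

Dividing 358 by 12 gives quotient 29 and remainder 10.
5 + 10 → 3 on a 12-hour dial.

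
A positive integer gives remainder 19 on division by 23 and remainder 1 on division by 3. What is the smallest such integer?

19

Since 3·8 ≡ 1 (mod 23), take x = 1 + 3·((19−1)·8 mod 23) = 1 + 3·6 = 19.
Check: 19 mod 23 = 19, 19 mod 3 = 1.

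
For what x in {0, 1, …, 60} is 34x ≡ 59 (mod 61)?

The inverse of 34 mod 61 is 9 (since 34·9 = 306 ≡ 1).
Multiplying both sides by 9: x ≡ 9·59 = 531 ≡ 43 (mod 61).
Check: 34·43 = 1462 = 23·61 + 59.

43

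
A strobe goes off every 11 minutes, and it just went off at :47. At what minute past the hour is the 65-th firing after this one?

65·11 = 715.
715 mod 60 = 55 (since 11·60 = 660).
(47 + 55) mod 60 = 42.

42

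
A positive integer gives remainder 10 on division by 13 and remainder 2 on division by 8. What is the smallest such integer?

Since 8·5 ≡ 1 (mod 13), take x = 2 + 8·((10−2)·5 mod 13) = 2 + 8·1 = 10.
Check: 10 mod 13 = 10, 10 mod 8 = 2.

10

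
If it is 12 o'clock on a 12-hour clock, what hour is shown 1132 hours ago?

Dividing 1132 by 12 gives quotient 94 and remainder 4.
12 − 4 → 8 on a 12-hour dial.

8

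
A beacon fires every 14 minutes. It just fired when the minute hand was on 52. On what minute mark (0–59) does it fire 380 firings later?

380·14 = 5320.
5320 mod 60 = 40 (since 88·60 = 5280).
(52 + 40) mod 60 = 32.

32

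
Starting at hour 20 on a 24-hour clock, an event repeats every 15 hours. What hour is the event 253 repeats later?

23

253·15 = 3795.
3795 mod 24 = 3 (since 158·24 = 3792).
(20 + 3) mod 24 = 23.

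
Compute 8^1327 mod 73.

8

By repeated squaring mod 73: 8^1≡8, 8^2≡64, 8^4≡8, 8^8≡64, 8^16≡8, 8^32≡64, 8^64≡8, 8^128≡64, 8^256≡8, 8^512≡64, 8^1024≡8.
1327 = 1 + 2 + 4 + 8 + 32 + 256 + 1024, so 8^1327 ≡ 8·64·8·64·64·8·8 ≡ 8 (mod 73).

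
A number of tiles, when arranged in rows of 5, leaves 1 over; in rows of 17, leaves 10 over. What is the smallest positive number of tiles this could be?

Since 17·3 ≡ 1 (mod 5), take x = 10 + 17·((1−10)·3 mod 5) = 10 + 17·3 = 61.
Check: 61 mod 5 = 1, 61 mod 17 = 10.

61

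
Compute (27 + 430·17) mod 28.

430·17 = 7310.
7310 − 261·28 = 2, so 7310 ≡ 2 (mod 28).
(27 + 2) mod 28 = 1.

1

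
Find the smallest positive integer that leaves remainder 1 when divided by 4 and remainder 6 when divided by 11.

Since 11·3 ≡ 1 (mod 4), take x = 6 + 11·((1−6)·3 mod 4) = 6 + 11·1 = 17.
Check: 17 mod 4 = 1, 17 mod 11 = 6.

17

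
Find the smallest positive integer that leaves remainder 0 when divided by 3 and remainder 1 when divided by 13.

x ≡ 0 (mod 3) gives x ∈ {0, 3, 6, 9, 12, 15, 18, 21, …}.
The first of these with x mod 13 = 1 is 27.

27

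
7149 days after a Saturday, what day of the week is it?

7149 mod 7 = 2 (since 1021·7 = 7147).
Saturday + 2 days → Monday.

Monday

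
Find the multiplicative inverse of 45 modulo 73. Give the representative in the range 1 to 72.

13

73 = 1·45 + 28
45 = 1·28 + 17
28 = 1·17 + 11
17 = 1·11 + 6
11 = 1·6 + 5
6 = 1·5 + 1
5 = 5·1 + 0
Back-substituting gives 45·13 ≡ 1 (mod 73).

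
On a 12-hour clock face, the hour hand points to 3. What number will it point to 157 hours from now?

4

157 mod 12 = 1 (since 13·12 = 156).
3 + 1 → 4 on a 12-hour dial.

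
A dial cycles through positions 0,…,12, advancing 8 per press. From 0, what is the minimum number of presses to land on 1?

8⁻¹ ≡ 5 (mod 13) because 8·5 = 40 = 3·13 + 1.
Multiplying both sides by 5: x ≡ 5·1 = 5 ≡ 5 (mod 13).
Check: 8·5 = 40 = 3·13 + 1.

5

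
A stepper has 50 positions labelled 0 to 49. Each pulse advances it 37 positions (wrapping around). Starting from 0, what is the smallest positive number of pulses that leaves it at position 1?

50 = 1·37 + 13
37 = 2·13 + 11
13 = 1·11 + 2
11 = 5·2 + 1
2 = 2·1 + 0
Back-substituting gives 37·23 ≡ 1 (mod 50).

23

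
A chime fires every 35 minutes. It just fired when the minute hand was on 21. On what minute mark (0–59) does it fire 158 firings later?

158·35 = 5530.
5530 mod 60 = 10 (since 92·60 = 5520).
(21 + 10) mod 60 = 31.

31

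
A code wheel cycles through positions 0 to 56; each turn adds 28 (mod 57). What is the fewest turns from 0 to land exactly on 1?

28·55 = 1540 = 27·57 + 1, so 28⁻¹ ≡ 55 (mod 57).

55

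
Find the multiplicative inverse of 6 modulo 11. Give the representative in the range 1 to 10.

2

11 = 1·6 + 5
6 = 1·5 + 1
5 = 5·1 + 0
Back-substituting gives 6·2 ≡ 1 (mod 11).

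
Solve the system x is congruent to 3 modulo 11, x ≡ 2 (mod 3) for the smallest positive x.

14

Since 3·4 ≡ 1 (mod 11), take x = 2 + 3·((3−2)·4 mod 11) = 2 + 3·4 = 14.
Check: 14 mod 11 = 3, 14 mod 3 = 2.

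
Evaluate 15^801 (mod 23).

Successive squares of 15 mod 23: 15^1≡15, 15^2≡18, 15^4≡2, 15^8≡4, 15^16≡16, 15^32≡3, 15^64≡9, 15^128≡12, 15^256≡6, 15^512≡13.
Since 801 = 1 + 32 + 256 + 512 in binary, 15^801 ≡ 15·3·6·13 ≡ 14 (mod 23).

14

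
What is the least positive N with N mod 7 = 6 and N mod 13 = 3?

55

x ≡ 6 (mod 7) gives x ∈ {6, 13, 20, 27, 34, 41, 48, 55}.
The first of these with x mod 13 = 3 is 55.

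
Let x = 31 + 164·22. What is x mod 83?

164·22 = 3608.
3608 − 43·83 = 39, so 3608 ≡ 39 (mod 83).
(31 + 39) mod 83 = 70.

70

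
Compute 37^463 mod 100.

By repeated squaring mod 100: 37^1≡37, 37^2≡69, 37^4≡61, 37^8≡21, 37^16≡41, 37^32≡81, 37^64≡61, 37^128≡21, 37^256≡41.
Since 463 = 1 + 2 + 4 + 8 + 64 + 128 + 256 in binary, 37^463 ≡ 37·69·61·21·61·21·41 ≡ 53 (mod 100).

53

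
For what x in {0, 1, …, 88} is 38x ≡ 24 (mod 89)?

10

38⁻¹ ≡ 82 (mod 89) because 38·82 = 3116 = 35·89 + 1.
Multiplying both sides by 82: x ≡ 82·24 = 1968 ≡ 10 (mod 89).
Check: 38·10 = 380 = 4·89 + 24.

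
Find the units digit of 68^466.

Powers of 8 mod 10 repeat with period 4: 8, 4, 2, 6.
466 mod 4 = 2, so the last digit matches 8^2 = 4.

4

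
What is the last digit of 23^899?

7

The units digit of 23^n cycles with period 4: 3, 9, 7, 1, …
899 mod 4 = 3, so the last digit matches 3^3 = 7.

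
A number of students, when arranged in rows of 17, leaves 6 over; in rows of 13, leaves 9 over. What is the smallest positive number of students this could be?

x ≡ 9 (mod 13) gives x ∈ {9, 22, 35, 48, 61, 74}.
The first of these with x mod 17 = 6 is 74.

74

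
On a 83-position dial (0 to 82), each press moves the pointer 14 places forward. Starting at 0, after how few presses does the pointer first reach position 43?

14⁻¹ ≡ 6 (mod 83) because 14·6 = 84 = 1·83 + 1.
Multiplying both sides by 6: x ≡ 6·43 = 258 ≡ 9 (mod 83).

9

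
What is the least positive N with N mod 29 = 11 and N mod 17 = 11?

x ≡ 11 (mod 17) gives x ∈ {11}.
The first of these with x mod 29 = 11 is 11.

11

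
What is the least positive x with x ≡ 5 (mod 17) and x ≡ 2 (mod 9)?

56

x ≡ 2 (mod 9) gives x ∈ {2, 11, 20, 29, 38, 47, 56}.
The first of these with x mod 17 = 5 is 56.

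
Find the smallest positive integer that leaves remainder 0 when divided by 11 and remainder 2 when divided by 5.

22

x ≡ 2 (mod 5) gives x ∈ {2, 7, 12, 17, 22}.
The first of these with x mod 11 = 0 is 22.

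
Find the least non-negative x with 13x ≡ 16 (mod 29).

28

The inverse of 13 mod 29 is 9 (since 13·9 = 117 ≡ 1).
Multiplying both sides by 9: x ≡ 9·16 = 144 ≡ 28 (mod 29).
Check: 13·28 = 364 = 12·29 + 16.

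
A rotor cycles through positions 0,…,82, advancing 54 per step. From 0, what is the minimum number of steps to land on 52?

44

54⁻¹ ≡ 20 (mod 83) because 54·20 = 1080 = 13·83 + 1.
So x ≡ 20·52 = 1040 ≡ 44 (mod 83).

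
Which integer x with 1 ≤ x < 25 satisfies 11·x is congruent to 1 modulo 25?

11·16 = 176 = 7·25 + 1, so 11⁻¹ ≡ 16 (mod 25).

16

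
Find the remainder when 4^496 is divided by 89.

Square-and-reduce mod 89: 4^1≡4, 4^2≡16, 4^4≡78, 4^8≡32, 4^16≡45, 4^32≡67, 4^64≡39, 4^128≡8, 4^256≡64.
Since 496 = 16 + 32 + 64 + 128 + 256 in binary, 4^496 ≡ 45·67·39·8·64 ≡ 4 (mod 89).

4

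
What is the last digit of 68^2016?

6

Last digits of 8^n: 8, 4, 2, 6 (period 4).
2016 leaves remainder 0 on division by 4, so 68^2016 ends in 6.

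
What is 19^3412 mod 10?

The units digit of 19^n cycles with period 2: 9, 1, …
3412 leaves remainder 0 on division by 2, so 19^3412 ends in 1.

1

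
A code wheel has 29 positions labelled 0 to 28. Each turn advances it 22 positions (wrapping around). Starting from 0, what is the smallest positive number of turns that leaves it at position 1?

4

29 = 1·22 + 7
22 = 3·7 + 1
7 = 7·1 + 0
Back-substituting gives 22·4 ≡ 1 (mod 29).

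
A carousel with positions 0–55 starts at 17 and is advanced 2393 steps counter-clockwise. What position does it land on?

32

2393 = 42·56 + 41, so 2393 mod 56 = 41.
(17 − 41) mod 56 = 32.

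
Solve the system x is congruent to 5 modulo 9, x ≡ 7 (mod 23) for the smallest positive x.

122

Since 23·2 ≡ 1 (mod 9), take x = 7 + 23·((5−7)·2 mod 9) = 7 + 23·5 = 122.
Check: 122 mod 9 = 5, 122 mod 23 = 7.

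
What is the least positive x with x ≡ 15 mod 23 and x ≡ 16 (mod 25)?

291

x ≡ 15 (mod 23) gives x ∈ {15, 38, 61, 84, 107, 130, 153, 176, …}.
The first of these with x mod 25 = 16 is 291.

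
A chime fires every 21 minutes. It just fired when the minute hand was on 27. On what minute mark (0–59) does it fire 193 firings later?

0

193·21 = 4053.
4053 = 67·60 + 33, so 4053 mod 60 = 33.
(27 + 33) mod 60 = 0.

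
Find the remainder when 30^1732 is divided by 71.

20

By repeated squaring mod 71: 30^1≡30, 30^2≡48, 30^4≡32, 30^8≡30, 30^16≡48, 30^32≡32, 30^64≡30, 30^128≡48, 30^256≡32, 30^512≡30, 30^1024≡48.
1732 = 4 + 64 + 128 + 512 + 1024, so 30^1732 ≡ 32·30·48·30·48 ≡ 20 (mod 71).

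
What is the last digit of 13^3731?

The units digit of 13^n cycles with period 4: 3, 9, 7, 1, …
3731 leaves remainder 3 on division by 4, so 13^3731 ends in 7.

7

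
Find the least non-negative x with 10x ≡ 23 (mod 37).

The inverse of 10 mod 37 is 26 (since 10·26 = 260 ≡ 1).
So x ≡ 26·23 = 598 ≡ 6 (mod 37).

6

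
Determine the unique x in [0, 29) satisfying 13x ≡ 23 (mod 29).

13⁻¹ ≡ 9 (mod 29) because 13·9 = 117 = 4·29 + 1.
So x ≡ 9·23 = 207 ≡ 4 (mod 29).
Check: 13·4 = 52 = 1·29 + 23.

4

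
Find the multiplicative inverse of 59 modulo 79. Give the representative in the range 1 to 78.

75

79 = 1·59 + 20
59 = 2·20 + 19
20 = 1·19 + 1
19 = 19·1 + 0
Back-substituting gives 59·75 ≡ 1 (mod 79).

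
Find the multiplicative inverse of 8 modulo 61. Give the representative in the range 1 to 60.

8·23 = 184 = 3·61 + 1, so 8⁻¹ ≡ 23 (mod 61).

23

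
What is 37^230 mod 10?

9

The units digit of 37^n cycles with period 4: 7, 9, 3, 1, …
230 leaves remainder 2 on division by 4, so 37^230 ends in 9.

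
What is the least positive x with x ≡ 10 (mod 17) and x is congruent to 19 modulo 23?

180

Since 23·3 ≡ 1 (mod 17), take x = 19 + 23·((10−19)·3 mod 17) = 19 + 23·7 = 180.
Check: 180 mod 17 = 10, 180 mod 23 = 19.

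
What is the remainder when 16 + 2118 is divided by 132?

2118 = 16·132 + 6, so 2118 mod 132 = 6.
(16 + 6) mod 132 = 22.

22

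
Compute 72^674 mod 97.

43

By repeated squaring mod 97: 72^1≡72, 72^2≡43, 72^4≡6, 72^8≡36, 72^16≡35, 72^32≡61, 72^64≡35, 72^128≡61, 72^256≡35, 72^512≡61.
Since 674 = 2 + 32 + 128 + 512 in binary, 72^674 ≡ 43·61·61·61 ≡ 43 (mod 97).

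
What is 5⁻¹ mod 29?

6

29 = 5·5 + 4
5 = 1·4 + 1
4 = 4·1 + 0
Back-substituting gives 5·6 ≡ 1 (mod 29).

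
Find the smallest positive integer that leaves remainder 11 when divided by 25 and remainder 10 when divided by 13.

x ≡ 10 (mod 13) gives x ∈ {10, 23, 36}.
The first of these with x mod 25 = 11 is 36.

36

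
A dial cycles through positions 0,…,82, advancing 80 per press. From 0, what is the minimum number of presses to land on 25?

47

The inverse of 80 mod 83 is 55 (since 80·55 = 4400 ≡ 1).
So x ≡ 55·25 = 1375 ≡ 47 (mod 83).
Check: 80·47 = 3760 = 45·83 + 25.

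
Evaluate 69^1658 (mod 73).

16

Square-and-reduce mod 73: 69^1≡69, 69^2≡16, 69^4≡37, 69^8≡55, 69^16≡32, 69^32≡2, 69^64≡4, 69^128≡16, 69^256≡37, 69^512≡55, 69^1024≡32.
1658 = 2 + 8 + 16 + 32 + 64 + 512 + 1024, so 69^1658 ≡ 16·55·32·2·4·55·32 ≡ 16 (mod 73).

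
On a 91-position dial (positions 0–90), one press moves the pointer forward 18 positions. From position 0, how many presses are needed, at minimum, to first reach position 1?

18·86 = 1548 = 17·91 + 1, so 18⁻¹ ≡ 86 (mod 91).

86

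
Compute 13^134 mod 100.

Successive squares of 13 mod 100: 13^1≡13, 13^2≡69, 13^4≡61, 13^8≡21, 13^16≡41, 13^32≡81, 13^64≡61, 13^128≡21.
Since 134 = 2 + 4 + 128 in binary, 13^134 ≡ 69·61·21 ≡ 89 (mod 100).

89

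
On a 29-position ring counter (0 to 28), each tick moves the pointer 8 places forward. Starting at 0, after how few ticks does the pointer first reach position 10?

23

8⁻¹ ≡ 11 (mod 29) because 8·11 = 88 = 3·29 + 1.
So x ≡ 11·10 = 110 ≡ 23 (mod 29).
Check: 8·23 = 184 = 6·29 + 10.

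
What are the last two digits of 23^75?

By repeated squaring mod 100: 23^1≡23, 23^2≡29, 23^4≡41, 23^8≡81, 23^16≡61, 23^32≡21, 23^64≡41.
75 = 1 + 2 + 8 + 64, so 23^75 ≡ 23·29·81·41 ≡ 7 (mod 100).

07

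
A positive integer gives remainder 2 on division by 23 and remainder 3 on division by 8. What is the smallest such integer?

163

x ≡ 3 (mod 8) gives x ∈ {3, 11, 19, 27, 35, 43, 51, 59, …}.
The first of these with x mod 23 = 2 is 163.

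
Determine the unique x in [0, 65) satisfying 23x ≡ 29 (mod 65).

38

23⁻¹ ≡ 17 (mod 65) because 23·17 = 391 = 6·65 + 1.
Multiplying both sides by 17: x ≡ 17·29 = 493 ≡ 38 (mod 65).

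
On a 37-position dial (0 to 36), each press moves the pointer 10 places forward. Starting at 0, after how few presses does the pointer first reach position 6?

8

10⁻¹ ≡ 26 (mod 37) because 10·26 = 260 = 7·37 + 1.
Multiplying both sides by 26: x ≡ 26·6 = 156 ≡ 8 (mod 37).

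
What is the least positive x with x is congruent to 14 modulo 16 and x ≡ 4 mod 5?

14

Since 5·13 ≡ 1 (mod 16), take x = 4 + 5·((14−4)·13 mod 16) = 4 + 5·2 = 14.
Check: 14 mod 16 = 14, 14 mod 5 = 4.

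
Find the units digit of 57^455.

Powers of 7 mod 10 repeat with period 4: 7, 9, 3, 1.
455 mod 4 = 3, so the last digit matches 7^3 = 3.

3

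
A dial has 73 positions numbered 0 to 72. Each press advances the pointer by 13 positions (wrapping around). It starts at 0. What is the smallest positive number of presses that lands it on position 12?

29

The inverse of 13 mod 73 is 45 (since 13·45 = 585 ≡ 1).
Multiplying both sides by 45: x ≡ 45·12 = 540 ≡ 29 (mod 73).
Check: 13·29 = 377 = 5·73 + 12.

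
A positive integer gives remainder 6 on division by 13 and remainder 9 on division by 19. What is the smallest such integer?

123

x ≡ 6 (mod 13) gives x ∈ {6, 19, 32, 45, 58, 71, 84, 97, …}.
The first of these with x mod 19 = 9 is 123.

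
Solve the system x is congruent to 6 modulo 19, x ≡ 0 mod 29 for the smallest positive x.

348

x ≡ 6 (mod 19) gives x ∈ {6, 25, 44, 63, 82, 101, 120, 139, …}.
The first of these with x mod 29 = 0 is 348.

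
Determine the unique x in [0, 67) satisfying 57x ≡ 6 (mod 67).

53

57⁻¹ ≡ 20 (mod 67) because 57·20 = 1140 = 17·67 + 1.
Multiplying both sides by 20: x ≡ 20·6 = 120 ≡ 53 (mod 67).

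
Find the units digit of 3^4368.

Powers of 3 mod 10 repeat with period 4: 3, 9, 7, 1.
4368 mod 4 = 0, so the last digit matches 3^4 = 1.

1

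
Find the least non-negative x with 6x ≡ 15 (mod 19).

6⁻¹ ≡ 16 (mod 19) because 6·16 = 96 = 5·19 + 1.
So x ≡ 16·15 = 240 ≡ 12 (mod 19).

12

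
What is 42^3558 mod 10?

4

Last digits of 2^n: 2, 4, 8, 6 (period 4).
3558 leaves remainder 2 on division by 4, so 42^3558 ends in 4.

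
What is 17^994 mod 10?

9

Powers of 7 mod 10 repeat with period 4: 7, 9, 3, 1.
994 mod 4 = 2, so the last digit matches 7^2 = 9.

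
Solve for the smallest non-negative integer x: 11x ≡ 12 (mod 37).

11⁻¹ ≡ 27 (mod 37) because 11·27 = 297 = 8·37 + 1.
So x ≡ 27·12 = 324 ≡ 28 (mod 37).

28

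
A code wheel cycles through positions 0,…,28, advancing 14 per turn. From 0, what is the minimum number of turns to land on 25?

8

The inverse of 14 mod 29 is 27 (since 14·27 = 378 ≡ 1).
Multiplying both sides by 27: x ≡ 27·25 = 675 ≡ 8 (mod 29).
Check: 14·8 = 112 = 3·29 + 25.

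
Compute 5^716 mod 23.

18

Successive squares of 5 mod 23: 5^1≡5, 5^2≡2, 5^4≡4, 5^8≡16, 5^16≡3, 5^32≡9, 5^64≡12, 5^128≡6, 5^256≡13, 5^512≡8.
Since 716 = 4 + 8 + 64 + 128 + 512 in binary, 5^716 ≡ 4·16·12·6·8 ≡ 18 (mod 23).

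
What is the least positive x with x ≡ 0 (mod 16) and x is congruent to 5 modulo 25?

Since 25·9 ≡ 1 (mod 16), take x = 5 + 25·((0−5)·9 mod 16) = 5 + 25·3 = 80.
Check: 80 mod 16 = 0, 80 mod 25 = 5.

80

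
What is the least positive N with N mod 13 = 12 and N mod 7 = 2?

x ≡ 2 (mod 7) gives x ∈ {2, 9, 16, 23, 30, 37, 44, 51}.
The first of these with x mod 13 = 12 is 51.

51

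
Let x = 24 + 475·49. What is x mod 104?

3

475·49 = 23275.
Dividing 23275 by 104 gives quotient 223 and remainder 83.
(24 + 83) mod 104 = 3.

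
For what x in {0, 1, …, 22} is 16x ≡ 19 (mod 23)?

17

The inverse of 16 mod 23 is 13 (since 16·13 = 208 ≡ 1).
Multiplying both sides by 13: x ≡ 13·19 = 247 ≡ 17 (mod 23).
Check: 16·17 = 272 = 11·23 + 19.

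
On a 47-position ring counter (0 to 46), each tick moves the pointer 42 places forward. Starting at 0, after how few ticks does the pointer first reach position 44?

42⁻¹ ≡ 28 (mod 47) because 42·28 = 1176 = 25·47 + 1.
Multiplying both sides by 28: x ≡ 28·44 = 1232 ≡ 10 (mod 47).
Check: 42·10 = 420 = 8·47 + 44.

10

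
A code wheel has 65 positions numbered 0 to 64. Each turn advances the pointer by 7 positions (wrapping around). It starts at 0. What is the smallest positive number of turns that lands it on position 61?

18

The inverse of 7 mod 65 is 28 (since 7·28 = 196 ≡ 1).
So x ≡ 28·61 = 1708 ≡ 18 (mod 65).
Check: 7·18 = 126 = 1·65 + 61.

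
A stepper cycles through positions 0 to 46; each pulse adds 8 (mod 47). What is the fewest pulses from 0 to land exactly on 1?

47 = 5·8 + 7
8 = 1·7 + 1
7 = 7·1 + 0
Back-substituting gives 8·6 ≡ 1 (mod 47).

6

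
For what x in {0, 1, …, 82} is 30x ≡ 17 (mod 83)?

31

30⁻¹ ≡ 36 (mod 83) because 30·36 = 1080 = 13·83 + 1.
Multiplying both sides by 36: x ≡ 36·17 = 612 ≡ 31 (mod 83).
Check: 30·31 = 930 = 11·83 + 17.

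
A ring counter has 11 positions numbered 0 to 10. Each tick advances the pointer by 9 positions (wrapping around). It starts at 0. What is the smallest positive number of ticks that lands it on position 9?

The inverse of 9 mod 11 is 5 (since 9·5 = 45 ≡ 1).
Multiplying both sides by 5: x ≡ 5·9 = 45 ≡ 1 (mod 11).

1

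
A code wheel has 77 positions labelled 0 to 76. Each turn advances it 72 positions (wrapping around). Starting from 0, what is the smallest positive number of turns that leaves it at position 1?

46

72·46 = 3312 = 43·77 + 1, so 72⁻¹ ≡ 46 (mod 77).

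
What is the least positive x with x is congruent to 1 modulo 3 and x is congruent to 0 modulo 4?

4

x ≡ 1 (mod 3) gives x ∈ {1, 4}.
The first of these with x mod 4 = 0 is 4.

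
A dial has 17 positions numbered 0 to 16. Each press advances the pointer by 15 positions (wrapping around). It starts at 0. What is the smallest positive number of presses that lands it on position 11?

The inverse of 15 mod 17 is 8 (since 15·8 = 120 ≡ 1).
So x ≡ 8·11 = 88 ≡ 3 (mod 17).
Check: 15·3 = 45 = 2·17 + 11.

3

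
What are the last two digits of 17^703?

13

By repeated squaring mod 100: 17^1≡17, 17^2≡89, 17^4≡21, 17^8≡41, 17^16≡81, 17^32≡61, 17^64≡21, 17^128≡41, 17^256≡81, 17^512≡61.
703 = 1 + 2 + 4 + 8 + 16 + 32 + 128 + 512, so 17^703 ≡ 17·89·21·41·81·61·41·61 ≡ 13 (mod 100).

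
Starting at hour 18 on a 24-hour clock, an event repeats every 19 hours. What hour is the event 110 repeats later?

20

110·19 = 2090.
2090 − 87·24 = 2, so 2090 ≡ 2 (mod 24).
(18 + 2) mod 24 = 20.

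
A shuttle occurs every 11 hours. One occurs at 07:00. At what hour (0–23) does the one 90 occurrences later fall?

13

90·11 = 990.
990 − 41·24 = 6, so 990 ≡ 6 (mod 24).
(7 + 6) mod 24 = 13.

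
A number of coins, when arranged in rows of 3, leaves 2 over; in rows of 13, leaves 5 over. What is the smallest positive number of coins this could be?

5

Since 13·1 ≡ 1 (mod 3), take x = 5 + 13·((2−5)·1 mod 3) = 5 + 13·0 = 5.
Check: 5 mod 3 = 2, 5 mod 13 = 5.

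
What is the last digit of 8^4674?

4

Last digits of 8^n: 8, 4, 2, 6 (period 4).
4674 leaves remainder 2 on division by 4, so 8^4674 ends in 4.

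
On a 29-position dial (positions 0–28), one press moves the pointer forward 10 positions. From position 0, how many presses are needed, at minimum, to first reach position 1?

29 = 2·10 + 9
10 = 1·9 + 1
9 = 9·1 + 0
Back-substituting gives 10·3 ≡ 1 (mod 29).

3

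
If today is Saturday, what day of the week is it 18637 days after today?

Tuesday

18637 mod 7 = 3 (since 2662·7 = 18634).
Saturday + 3 days → Tuesday.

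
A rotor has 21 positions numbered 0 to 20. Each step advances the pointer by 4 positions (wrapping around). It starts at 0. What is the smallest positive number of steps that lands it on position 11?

8

The inverse of 4 mod 21 is 16 (since 4·16 = 64 ≡ 1).
Multiplying both sides by 16: x ≡ 16·11 = 176 ≡ 8 (mod 21).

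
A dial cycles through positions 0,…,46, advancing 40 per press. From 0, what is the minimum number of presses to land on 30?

36

40⁻¹ ≡ 20 (mod 47) because 40·20 = 800 = 17·47 + 1.
Multiplying both sides by 20: x ≡ 20·30 = 600 ≡ 36 (mod 47).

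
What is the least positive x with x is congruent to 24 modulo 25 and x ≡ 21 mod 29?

224

Since 29·19 ≡ 1 (mod 25), take x = 21 + 29·((24−21)·19 mod 25) = 21 + 29·7 = 224.
Check: 224 mod 25 = 24, 224 mod 29 = 21.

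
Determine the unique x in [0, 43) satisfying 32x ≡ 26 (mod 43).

25

32⁻¹ ≡ 39 (mod 43) because 32·39 = 1248 = 29·43 + 1.
Multiplying both sides by 39: x ≡ 39·26 = 1014 ≡ 25 (mod 43).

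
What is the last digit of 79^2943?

Powers of 9 mod 10 repeat with period 2: 9, 1.
2943 leaves remainder 1 on division by 2, so 79^2943 ends in 9.

9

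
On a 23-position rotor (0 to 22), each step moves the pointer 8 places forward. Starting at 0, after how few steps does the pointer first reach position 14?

19

The inverse of 8 mod 23 is 3 (since 8·3 = 24 ≡ 1).
Multiplying both sides by 3: x ≡ 3·14 = 42 ≡ 19 (mod 23).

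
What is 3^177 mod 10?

Powers of 3 mod 10 repeat with period 4: 3, 9, 7, 1.
177 mod 4 = 1, so the last digit matches 3^1 = 3.

3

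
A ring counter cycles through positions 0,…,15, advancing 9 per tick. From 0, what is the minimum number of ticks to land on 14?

9⁻¹ ≡ 9 (mod 16) because 9·9 = 81 = 5·16 + 1.
So x ≡ 9·14 = 126 ≡ 14 (mod 16).

14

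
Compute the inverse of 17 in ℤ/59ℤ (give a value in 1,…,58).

59 = 3·17 + 8
17 = 2·8 + 1
8 = 8·1 + 0
Back-substituting gives 17·7 ≡ 1 (mod 59).

7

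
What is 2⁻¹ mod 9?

5

2·5 = 10 = 1·9 + 1, so 2⁻¹ ≡ 5 (mod 9).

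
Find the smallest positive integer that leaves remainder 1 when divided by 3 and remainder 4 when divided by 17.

Since 17·2 ≡ 1 (mod 3), take x = 4 + 17·((1−4)·2 mod 3) = 4 + 17·0 = 4.
Check: 4 mod 3 = 1, 4 mod 17 = 4.

4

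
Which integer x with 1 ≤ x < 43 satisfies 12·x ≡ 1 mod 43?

18

43 = 3·12 + 7
12 = 1·7 + 5
7 = 1·5 + 2
5 = 2·2 + 1
2 = 2·1 + 0
Back-substituting gives 12·18 ≡ 1 (mod 43).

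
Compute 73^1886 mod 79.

Square-and-reduce mod 79: 73^1≡73, 73^2≡36, 73^4≡32, 73^8≡76, 73^16≡9, 73^32≡2, 73^64≡4, 73^128≡16, 73^256≡19, 73^512≡45, 73^1024≡50.
Since 1886 = 2 + 4 + 8 + 16 + 64 + 256 + 512 + 1024 in binary, 73^1886 ≡ 36·32·76·9·4·19·45·50 ≡ 20 (mod 79).

20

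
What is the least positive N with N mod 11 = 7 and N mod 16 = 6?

x ≡ 7 (mod 11) gives x ∈ {7, 18, 29, 40, 51, 62, 73, 84, …}.
The first of these with x mod 16 = 6 is 150.

150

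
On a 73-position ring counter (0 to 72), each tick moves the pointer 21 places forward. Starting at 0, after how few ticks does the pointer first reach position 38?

47

21⁻¹ ≡ 7 (mod 73) because 21·7 = 147 = 2·73 + 1.
Multiplying both sides by 7: x ≡ 7·38 = 266 ≡ 47 (mod 73).
Check: 21·47 = 987 = 13·73 + 38.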